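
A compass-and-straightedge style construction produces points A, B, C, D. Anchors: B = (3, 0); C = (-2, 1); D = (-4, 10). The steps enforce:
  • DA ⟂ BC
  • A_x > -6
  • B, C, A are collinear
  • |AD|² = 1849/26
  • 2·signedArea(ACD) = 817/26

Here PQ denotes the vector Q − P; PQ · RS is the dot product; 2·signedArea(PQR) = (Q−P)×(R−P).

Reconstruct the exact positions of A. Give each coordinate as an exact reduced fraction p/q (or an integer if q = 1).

1. A_x = -147/26  [B, C, A are collinear ∩ DA ⟂ BC]
2. A_y = 45/26  [B, C, A are collinear ∩ DA ⟂ BC]
   → A = (-147/26, 45/26)

A = (-147/26, 45/26)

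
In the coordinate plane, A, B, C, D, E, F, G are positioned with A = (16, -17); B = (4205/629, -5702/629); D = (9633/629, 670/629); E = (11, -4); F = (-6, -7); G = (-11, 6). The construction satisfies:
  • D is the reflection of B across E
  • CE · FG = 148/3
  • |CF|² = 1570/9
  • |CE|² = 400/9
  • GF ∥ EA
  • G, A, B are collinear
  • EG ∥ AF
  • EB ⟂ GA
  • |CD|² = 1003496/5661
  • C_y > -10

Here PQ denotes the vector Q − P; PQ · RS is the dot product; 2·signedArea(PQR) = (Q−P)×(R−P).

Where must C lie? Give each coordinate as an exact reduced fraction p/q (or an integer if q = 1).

1. C_x = 7  [line 5·x + -13·y + -469/3 = 0 ∩ |CF|² = 1570/9]
2. C_y = -28/3  [line 5·x + -13·y + -469/3 = 0 ∩ |CF|² = 1570/9]
   → C = (7, -28/3)

C = (7, -28/3)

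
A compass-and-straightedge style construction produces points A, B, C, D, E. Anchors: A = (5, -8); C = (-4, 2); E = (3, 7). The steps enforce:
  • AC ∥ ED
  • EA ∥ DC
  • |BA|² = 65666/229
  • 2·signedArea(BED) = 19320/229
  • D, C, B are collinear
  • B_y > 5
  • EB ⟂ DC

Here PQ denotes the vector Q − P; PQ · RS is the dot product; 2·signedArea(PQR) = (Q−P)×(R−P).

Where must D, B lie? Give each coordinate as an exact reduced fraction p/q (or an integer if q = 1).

B = (-1038/229, 1373/229)
D = (-6, 17)

1. D_x = -6  [EA ∥ DC ∩ AC ∥ ED]
2. D_y = 17  [EA ∥ DC ∩ AC ∥ ED]
   → D = (-6, 17)
3. B_x = -1038/229  [D, C, B are collinear ∩ EB ⟂ DC]
4. B_y = 1373/229  [D, C, B are collinear ∩ EB ⟂ DC]
   → B = (-1038/229, 1373/229)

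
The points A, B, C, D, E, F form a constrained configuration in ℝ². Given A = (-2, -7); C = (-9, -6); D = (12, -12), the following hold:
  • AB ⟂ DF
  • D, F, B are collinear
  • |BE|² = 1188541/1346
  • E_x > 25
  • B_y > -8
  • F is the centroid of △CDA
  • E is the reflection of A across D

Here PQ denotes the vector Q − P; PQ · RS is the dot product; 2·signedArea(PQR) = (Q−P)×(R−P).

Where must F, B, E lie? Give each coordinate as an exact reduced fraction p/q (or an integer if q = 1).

1. F_x = 1/3  [F is the centroid of △CDA]
2. F_y = -25/3  [F is the centroid of △CDA]
   → F = (1/3, -25/3)
3. B_x = -2923/1346  [D, F, B are collinear ∩ AB ⟂ DF]
4. B_y = -10157/1346  [D, F, B are collinear ∩ AB ⟂ DF]
   → B = (-2923/1346, -10157/1346)
5. E_x = 26  [E is the reflection of A across D]
6. E_y = -17  [E is the reflection of A across D]
   → E = (26, -17)

B = (-2923/1346, -10157/1346)
E = (26, -17)
F = (1/3, -25/3)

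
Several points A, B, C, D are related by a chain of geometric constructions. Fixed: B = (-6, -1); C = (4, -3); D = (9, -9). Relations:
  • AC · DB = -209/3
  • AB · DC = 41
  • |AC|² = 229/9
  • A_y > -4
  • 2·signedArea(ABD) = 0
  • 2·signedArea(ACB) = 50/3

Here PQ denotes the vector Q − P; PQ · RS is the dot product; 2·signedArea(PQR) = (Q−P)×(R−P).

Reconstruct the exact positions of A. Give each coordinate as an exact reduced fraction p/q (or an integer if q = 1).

A = (-1, -11/3)

1. A_x = -1  [2·signedArea(ABD) = 0 ∩ 2·signedArea(ACB) = 50/3]
2. A_y = -11/3  [2·signedArea(ABD) = 0 ∩ 2·signedArea(ACB) = 50/3]
   → A = (-1, -11/3)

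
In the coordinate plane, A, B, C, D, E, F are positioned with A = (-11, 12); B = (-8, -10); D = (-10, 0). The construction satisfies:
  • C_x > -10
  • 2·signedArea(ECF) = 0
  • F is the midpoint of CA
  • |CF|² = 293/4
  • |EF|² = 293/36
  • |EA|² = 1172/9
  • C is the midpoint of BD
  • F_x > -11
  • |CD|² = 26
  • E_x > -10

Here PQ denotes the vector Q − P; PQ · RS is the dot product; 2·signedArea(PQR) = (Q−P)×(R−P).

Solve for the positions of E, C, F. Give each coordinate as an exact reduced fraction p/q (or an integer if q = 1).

C = (-9, -5)
E = (-29/3, 2/3)
F = (-10, 7/2)

1. C_x = -9  [C is the midpoint of BD]
2. C_y = -5  [C is the midpoint of BD]
   → C = (-9, -5)
3. F_x = -10  [F is the midpoint of CA]
4. F_y = 7/2  [F is the midpoint of CA]
   → F = (-10, 7/2)
5. E_x = -29/3  [line -17/2·x + -1·y + -163/2 = 0 ∩ |EA|² = 1172/9]
6. E_y = 2/3  [line -17/2·x + -1·y + -163/2 = 0 ∩ |EA|² = 1172/9]
   → E = (-29/3, 2/3)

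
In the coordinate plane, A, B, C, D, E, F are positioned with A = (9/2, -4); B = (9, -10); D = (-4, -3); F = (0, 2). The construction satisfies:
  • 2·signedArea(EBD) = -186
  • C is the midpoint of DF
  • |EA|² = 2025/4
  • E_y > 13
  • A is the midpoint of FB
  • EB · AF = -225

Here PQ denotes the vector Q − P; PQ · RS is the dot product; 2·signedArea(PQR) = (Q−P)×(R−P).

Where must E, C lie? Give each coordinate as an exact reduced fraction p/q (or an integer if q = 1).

C = (-2, -1/2)
E = (-9, 14)

1. E_x = -9  [2·signedArea(EBD) = -186 ∩ EB · AF = -225]
2. E_y = 14  [2·signedArea(EBD) = -186 ∩ EB · AF = -225]
   → E = (-9, 14)
3. C_x = -2  [C is the midpoint of DF]
4. C_y = -1/2  [C is the midpoint of DF]
   → C = (-2, -1/2)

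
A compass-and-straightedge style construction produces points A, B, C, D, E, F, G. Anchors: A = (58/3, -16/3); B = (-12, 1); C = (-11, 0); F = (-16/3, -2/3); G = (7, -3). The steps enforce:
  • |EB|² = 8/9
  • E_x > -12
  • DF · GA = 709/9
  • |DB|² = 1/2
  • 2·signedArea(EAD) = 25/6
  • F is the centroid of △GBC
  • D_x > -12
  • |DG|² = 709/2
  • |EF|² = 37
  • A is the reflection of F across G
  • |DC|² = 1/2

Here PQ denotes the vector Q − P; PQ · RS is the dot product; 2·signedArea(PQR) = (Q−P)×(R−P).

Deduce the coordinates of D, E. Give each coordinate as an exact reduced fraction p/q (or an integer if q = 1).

1. D_x = -23/2  [line -37/3·x + 7/3·y + -143 = 0 ∩ |DG|² = 709/2]
2. D_y = 1/2  [line -37/3·x + 7/3·y + -143 = 0 ∩ |DG|² = 709/2]
   → D = (-23/2, 1/2)
3. E_x = -34/3  [line -35/6·x + -185/6·y + -335/6 = 0 ∩ |EB|² = 8/9]
4. E_y = 1/3  [line -35/6·x + -185/6·y + -335/6 = 0 ∩ |EB|² = 8/9]
   → E = (-34/3, 1/3)

D = (-23/2, 1/2)
E = (-34/3, 1/3)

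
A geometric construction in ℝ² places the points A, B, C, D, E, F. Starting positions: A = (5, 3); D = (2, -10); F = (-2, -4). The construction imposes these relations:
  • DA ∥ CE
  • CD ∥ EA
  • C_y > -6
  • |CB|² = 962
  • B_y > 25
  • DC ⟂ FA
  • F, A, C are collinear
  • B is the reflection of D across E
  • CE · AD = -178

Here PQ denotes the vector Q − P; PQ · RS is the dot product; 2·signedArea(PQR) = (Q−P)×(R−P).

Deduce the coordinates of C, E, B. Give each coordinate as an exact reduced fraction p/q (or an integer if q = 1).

1. C_x = -3  [F, A, C are collinear ∩ DC ⟂ FA]
2. C_y = -5  [F, A, C are collinear ∩ DC ⟂ FA]
   → C = (-3, -5)
3. E_x = 0  [CD ∥ EA ∩ DA ∥ CE]
4. E_y = 8  [CD ∥ EA ∩ DA ∥ CE]
   → E = (0, 8)
5. B_x = -2  [B is the reflection of D across E]
6. B_y = 26  [B is the reflection of D across E]
   → B = (-2, 26)

B = (-2, 26)
C = (-3, -5)
E = (0, 8)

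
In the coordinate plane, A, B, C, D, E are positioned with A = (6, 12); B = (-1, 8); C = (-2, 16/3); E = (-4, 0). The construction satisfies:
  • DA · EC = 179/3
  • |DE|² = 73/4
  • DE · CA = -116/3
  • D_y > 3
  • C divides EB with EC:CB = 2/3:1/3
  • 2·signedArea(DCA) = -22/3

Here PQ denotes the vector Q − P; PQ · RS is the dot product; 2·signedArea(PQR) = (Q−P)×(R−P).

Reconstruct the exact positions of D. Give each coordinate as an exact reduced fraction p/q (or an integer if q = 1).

1. D_x = -5/2  [DA · EC = 179/3 ∩ DE · CA = -116/3]
2. D_y = 4  [DA · EC = 179/3 ∩ DE · CA = -116/3]
   → D = (-5/2, 4)

D = (-5/2, 4)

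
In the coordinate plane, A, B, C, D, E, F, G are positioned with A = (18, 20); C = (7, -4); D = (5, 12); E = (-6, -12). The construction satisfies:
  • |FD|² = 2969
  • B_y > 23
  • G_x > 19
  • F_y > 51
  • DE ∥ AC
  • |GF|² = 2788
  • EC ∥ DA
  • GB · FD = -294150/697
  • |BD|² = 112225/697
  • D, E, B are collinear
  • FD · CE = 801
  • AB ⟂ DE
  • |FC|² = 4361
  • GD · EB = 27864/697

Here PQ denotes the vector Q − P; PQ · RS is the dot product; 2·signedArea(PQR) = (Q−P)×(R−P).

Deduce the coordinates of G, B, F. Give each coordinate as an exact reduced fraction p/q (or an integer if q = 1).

1. B_x = 7170/697  [D, E, B are collinear ∩ AB ⟂ DE]
2. B_y = 16404/697  [D, E, B are collinear ∩ AB ⟂ DE]
   → B = (7170/697, 16404/697)
3. F_x = 42  [line 13·x + 8·y + -962 = 0 ∩ |FD|² = 2969]
4. F_y = 52  [line 13·x + 8·y + -962 = 0 ∩ |FD|² = 2969]
   → F = (42, 52)
5. G_x = 20  [GB · FD = -294150/697 ∩ GD · EB = 27864/697]
6. G_y = 4  [GB · FD = -294150/697 ∩ GD · EB = 27864/697]
   → G = (20, 4)

B = (7170/697, 16404/697)
F = (42, 52)
G = (20, 4)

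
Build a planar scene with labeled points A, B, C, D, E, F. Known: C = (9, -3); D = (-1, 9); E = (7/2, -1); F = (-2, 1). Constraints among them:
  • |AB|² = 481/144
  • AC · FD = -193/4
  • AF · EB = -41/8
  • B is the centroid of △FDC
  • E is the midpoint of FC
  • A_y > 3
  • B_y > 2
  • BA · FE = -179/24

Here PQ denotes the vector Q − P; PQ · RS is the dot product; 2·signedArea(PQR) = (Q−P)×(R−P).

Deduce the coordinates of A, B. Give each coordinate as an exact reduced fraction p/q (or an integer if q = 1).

A = (5/4, 4)
B = (2, 7/3)

1. B_x = 2  [B is the centroid of △FDC]
2. B_y = 7/3  [B is the centroid of △FDC]
   → B = (2, 7/3)
3. A_x = 5/4  [AC · FD = -193/4 ∩ BA · FE = -179/24]
4. A_y = 4  [AC · FD = -193/4 ∩ BA · FE = -179/24]
   → A = (5/4, 4)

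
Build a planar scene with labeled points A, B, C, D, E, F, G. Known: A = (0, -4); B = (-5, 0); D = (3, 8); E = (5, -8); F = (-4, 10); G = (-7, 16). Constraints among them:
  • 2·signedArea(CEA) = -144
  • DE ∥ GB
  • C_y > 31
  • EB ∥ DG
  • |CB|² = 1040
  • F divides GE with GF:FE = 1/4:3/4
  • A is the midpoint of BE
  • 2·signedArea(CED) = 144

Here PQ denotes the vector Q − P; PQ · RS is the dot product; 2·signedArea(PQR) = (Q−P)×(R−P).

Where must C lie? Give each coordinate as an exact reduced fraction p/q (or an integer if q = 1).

1. C_x = -9  [2·signedArea(CED) = 144 ∩ 2·signedArea(CEA) = -144]
2. C_y = 32  [2·signedArea(CED) = 144 ∩ 2·signedArea(CEA) = -144]
   → C = (-9, 32)

C = (-9, 32)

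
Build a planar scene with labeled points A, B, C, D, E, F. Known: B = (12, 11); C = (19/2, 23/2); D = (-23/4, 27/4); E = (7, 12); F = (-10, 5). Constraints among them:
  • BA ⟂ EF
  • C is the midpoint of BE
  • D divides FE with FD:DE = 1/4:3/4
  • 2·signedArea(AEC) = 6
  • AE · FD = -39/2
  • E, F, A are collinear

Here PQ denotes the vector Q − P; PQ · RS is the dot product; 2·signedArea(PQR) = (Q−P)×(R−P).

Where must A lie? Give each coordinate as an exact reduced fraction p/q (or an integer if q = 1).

1. A_x = 142/13  [E, F, A are collinear ∩ BA ⟂ EF]
2. A_y = 177/13  [E, F, A are collinear ∩ BA ⟂ EF]
   → A = (142/13, 177/13)

A = (142/13, 177/13)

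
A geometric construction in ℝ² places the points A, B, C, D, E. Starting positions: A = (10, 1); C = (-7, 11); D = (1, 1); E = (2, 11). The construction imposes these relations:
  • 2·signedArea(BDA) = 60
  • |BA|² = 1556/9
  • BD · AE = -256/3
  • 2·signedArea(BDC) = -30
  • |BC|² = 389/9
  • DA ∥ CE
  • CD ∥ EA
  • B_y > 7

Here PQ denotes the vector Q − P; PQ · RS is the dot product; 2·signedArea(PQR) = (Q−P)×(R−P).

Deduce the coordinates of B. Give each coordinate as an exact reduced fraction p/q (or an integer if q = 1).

B = (-4/3, 23/3)

1. B_x = -4/3  [2·signedArea(BDA) = 60 ∩ BD · AE = -256/3]
2. B_y = 23/3  [2·signedArea(BDA) = 60 ∩ BD · AE = -256/3]
   → B = (-4/3, 23/3)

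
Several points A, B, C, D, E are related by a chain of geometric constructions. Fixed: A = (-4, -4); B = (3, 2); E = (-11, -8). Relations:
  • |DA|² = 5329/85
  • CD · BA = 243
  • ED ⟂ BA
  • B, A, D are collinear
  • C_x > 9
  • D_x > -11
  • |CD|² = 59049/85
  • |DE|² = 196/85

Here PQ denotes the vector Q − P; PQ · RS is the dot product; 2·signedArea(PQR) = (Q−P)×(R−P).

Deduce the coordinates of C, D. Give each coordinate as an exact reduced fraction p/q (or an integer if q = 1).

1. D_x = -851/85  [B, A, D are collinear ∩ ED ⟂ BA]
2. D_y = -778/85  [B, A, D are collinear ∩ ED ⟂ BA]
   → D = (-851/85, -778/85)
3. C_x = 10  [line 7·x + 6·y + -118 = 0 ∩ |CD|² = 59049/85]
4. C_y = 8  [line 7·x + 6·y + -118 = 0 ∩ |CD|² = 59049/85]
   → C = (10, 8)

C = (10, 8)
D = (-851/85, -778/85)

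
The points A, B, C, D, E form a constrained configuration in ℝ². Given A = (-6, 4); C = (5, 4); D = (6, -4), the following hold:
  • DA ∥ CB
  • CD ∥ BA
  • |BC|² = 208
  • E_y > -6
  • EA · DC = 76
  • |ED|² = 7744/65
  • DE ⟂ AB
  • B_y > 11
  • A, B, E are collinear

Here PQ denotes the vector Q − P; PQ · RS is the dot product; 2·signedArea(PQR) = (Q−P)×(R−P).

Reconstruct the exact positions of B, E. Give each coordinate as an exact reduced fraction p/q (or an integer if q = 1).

B = (-7, 12)
E = (-314/65, -348/65)

1. B_x = -7  [CD ∥ BA ∩ DA ∥ CB]
2. B_y = 12  [CD ∥ BA ∩ DA ∥ CB]
   → B = (-7, 12)
3. E_x = -314/65  [A, B, E are collinear ∩ DE ⟂ AB]
4. E_y = -348/65  [A, B, E are collinear ∩ DE ⟂ AB]
   → E = (-314/65, -348/65)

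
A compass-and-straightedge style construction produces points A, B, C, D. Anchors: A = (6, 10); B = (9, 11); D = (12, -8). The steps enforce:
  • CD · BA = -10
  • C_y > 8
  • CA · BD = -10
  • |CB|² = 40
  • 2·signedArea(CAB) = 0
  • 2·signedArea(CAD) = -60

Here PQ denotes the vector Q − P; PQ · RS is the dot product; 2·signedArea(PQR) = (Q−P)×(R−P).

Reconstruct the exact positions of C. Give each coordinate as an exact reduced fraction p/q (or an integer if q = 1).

C = (3, 9)

1. C_x = 3  [2·signedArea(CAB) = 0 ∩ 2·signedArea(CAD) = -60]
2. C_y = 9  [2·signedArea(CAB) = 0 ∩ 2·signedArea(CAD) = -60]
   → C = (3, 9)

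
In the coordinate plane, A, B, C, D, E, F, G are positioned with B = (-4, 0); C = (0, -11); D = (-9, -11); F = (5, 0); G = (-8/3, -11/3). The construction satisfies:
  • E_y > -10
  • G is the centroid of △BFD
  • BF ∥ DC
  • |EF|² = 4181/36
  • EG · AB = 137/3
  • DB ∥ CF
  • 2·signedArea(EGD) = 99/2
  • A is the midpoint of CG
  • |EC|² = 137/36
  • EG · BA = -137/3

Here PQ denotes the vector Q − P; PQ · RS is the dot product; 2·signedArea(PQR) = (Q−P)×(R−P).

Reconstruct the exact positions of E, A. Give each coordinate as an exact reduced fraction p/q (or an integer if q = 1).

A = (-4/3, -22/3)
E = (-2/3, -55/6)

1. E_x = -2/3  [line 22/3·x + -19/3·y + -319/6 = 0 ∩ |EC|² = 137/36]
2. E_y = -55/6  [line 22/3·x + -19/3·y + -319/6 = 0 ∩ |EC|² = 137/36]
   → E = (-2/3, -55/6)
3. A_x = -4/3  [EG · AB = 137/3 ∩ A is the midpoint of CG]
4. A_y = -22/3  [EG · AB = 137/3 ∩ A is the midpoint of CG]
   → A = (-4/3, -22/3)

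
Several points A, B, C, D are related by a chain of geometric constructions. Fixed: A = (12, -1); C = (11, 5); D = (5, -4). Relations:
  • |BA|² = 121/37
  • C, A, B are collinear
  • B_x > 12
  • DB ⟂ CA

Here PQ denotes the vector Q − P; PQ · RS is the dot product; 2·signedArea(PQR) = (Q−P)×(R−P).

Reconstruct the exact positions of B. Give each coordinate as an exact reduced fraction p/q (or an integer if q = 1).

B = (455/37, -103/37)

1. B_x = 455/37  [C, A, B are collinear ∩ DB ⟂ CA]
2. B_y = -103/37  [C, A, B are collinear ∩ DB ⟂ CA]
   → B = (455/37, -103/37)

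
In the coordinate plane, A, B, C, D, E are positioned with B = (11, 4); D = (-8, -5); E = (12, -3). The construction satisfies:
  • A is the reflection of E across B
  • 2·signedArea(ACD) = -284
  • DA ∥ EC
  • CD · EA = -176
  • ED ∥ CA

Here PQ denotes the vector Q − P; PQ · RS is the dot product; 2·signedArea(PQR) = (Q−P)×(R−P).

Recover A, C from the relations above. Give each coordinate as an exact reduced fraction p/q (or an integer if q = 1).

1. A_x = 10  [A is the reflection of E across B]
2. A_y = 11  [A is the reflection of E across B]
   → A = (10, 11)
3. C_x = 30  [ED ∥ CA ∩ DA ∥ EC]
4. C_y = 13  [ED ∥ CA ∩ DA ∥ EC]
   → C = (30, 13)

A = (10, 11)
C = (30, 13)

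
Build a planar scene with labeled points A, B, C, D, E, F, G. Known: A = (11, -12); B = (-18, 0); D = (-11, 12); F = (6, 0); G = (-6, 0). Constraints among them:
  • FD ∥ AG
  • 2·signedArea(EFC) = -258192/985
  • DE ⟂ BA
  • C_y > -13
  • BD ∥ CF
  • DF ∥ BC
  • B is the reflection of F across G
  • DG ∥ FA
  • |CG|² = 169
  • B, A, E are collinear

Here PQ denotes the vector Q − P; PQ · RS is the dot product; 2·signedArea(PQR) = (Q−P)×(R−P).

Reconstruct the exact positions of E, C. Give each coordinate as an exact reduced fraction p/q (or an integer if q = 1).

C = (-1, -12)
E = (-16019/985, -708/985)

1. E_x = -16019/985  [B, A, E are collinear ∩ DE ⟂ BA]
2. E_y = -708/985  [B, A, E are collinear ∩ DE ⟂ BA]
   → E = (-16019/985, -708/985)
3. C_x = -1  [BD ∥ CF ∩ DF ∥ BC]
4. C_y = -12  [BD ∥ CF ∩ DF ∥ BC]
   → C = (-1, -12)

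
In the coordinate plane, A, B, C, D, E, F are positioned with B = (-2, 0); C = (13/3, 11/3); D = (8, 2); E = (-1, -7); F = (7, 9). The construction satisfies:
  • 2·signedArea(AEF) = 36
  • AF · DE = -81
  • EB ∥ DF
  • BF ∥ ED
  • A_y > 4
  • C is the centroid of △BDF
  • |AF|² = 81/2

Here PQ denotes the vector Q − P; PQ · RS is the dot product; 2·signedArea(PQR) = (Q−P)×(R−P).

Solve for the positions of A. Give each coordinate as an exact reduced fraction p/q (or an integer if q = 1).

1. A_x = 5/2  [2·signedArea(AEF) = 36 ∩ AF · DE = -81]
2. A_y = 9/2  [2·signedArea(AEF) = 36 ∩ AF · DE = -81]
   → A = (5/2, 9/2)

A = (5/2, 9/2)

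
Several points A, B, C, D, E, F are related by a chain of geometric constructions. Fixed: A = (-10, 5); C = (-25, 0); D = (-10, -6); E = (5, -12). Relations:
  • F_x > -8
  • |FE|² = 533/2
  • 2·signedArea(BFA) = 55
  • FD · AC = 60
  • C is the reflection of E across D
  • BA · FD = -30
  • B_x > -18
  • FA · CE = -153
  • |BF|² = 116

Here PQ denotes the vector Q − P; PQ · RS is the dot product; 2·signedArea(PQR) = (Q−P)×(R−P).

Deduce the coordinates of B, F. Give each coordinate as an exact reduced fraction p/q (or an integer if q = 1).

B = (-35/2, 5/2)
F = (-15/2, -3/2)

1. F_x = -15/2  [FA · CE = -153 ∩ FD · AC = 60]
2. F_y = -3/2  [FA · CE = -153 ∩ FD · AC = 60]
   → F = (-15/2, -3/2)
3. B_x = -35/2  [BA · FD = -30 ∩ 2·signedArea(BFA) = 55]
4. B_y = 5/2  [BA · FD = -30 ∩ 2·signedArea(BFA) = 55]
   → B = (-35/2, 5/2)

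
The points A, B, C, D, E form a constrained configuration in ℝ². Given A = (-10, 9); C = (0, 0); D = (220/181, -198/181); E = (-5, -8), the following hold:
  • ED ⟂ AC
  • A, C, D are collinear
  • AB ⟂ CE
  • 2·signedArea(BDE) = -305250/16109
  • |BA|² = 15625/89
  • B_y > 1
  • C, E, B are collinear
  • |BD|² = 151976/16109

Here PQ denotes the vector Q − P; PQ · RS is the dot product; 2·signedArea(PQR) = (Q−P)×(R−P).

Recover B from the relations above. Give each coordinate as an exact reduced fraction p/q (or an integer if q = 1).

B = (110/89, 176/89)

1. B_x = 110/89  [C, E, B are collinear ∩ AB ⟂ CE]
2. B_y = 176/89  [C, E, B are collinear ∩ AB ⟂ CE]
   → B = (110/89, 176/89)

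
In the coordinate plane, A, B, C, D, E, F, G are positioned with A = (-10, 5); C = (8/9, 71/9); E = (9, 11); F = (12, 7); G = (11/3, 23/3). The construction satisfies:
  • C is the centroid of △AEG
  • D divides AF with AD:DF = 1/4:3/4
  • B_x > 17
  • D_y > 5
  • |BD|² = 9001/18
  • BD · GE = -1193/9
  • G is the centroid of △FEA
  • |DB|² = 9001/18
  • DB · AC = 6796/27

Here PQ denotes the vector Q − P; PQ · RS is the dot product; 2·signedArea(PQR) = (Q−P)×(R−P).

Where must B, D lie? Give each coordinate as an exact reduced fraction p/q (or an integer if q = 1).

1. D_x = -9/2  [D divides AF with AD:DF = 1/4:3/4]
2. D_y = 11/2  [D divides AF with AD:DF = 1/4:3/4]
   → D = (-9/2, 11/2)
3. B_x = 52/3  [BD · GE = -1193/9 ∩ DB · AC = 6796/27]
4. B_y = 31/3  [BD · GE = -1193/9 ∩ DB · AC = 6796/27]
   → B = (52/3, 31/3)

B = (52/3, 31/3)
D = (-9/2, 11/2)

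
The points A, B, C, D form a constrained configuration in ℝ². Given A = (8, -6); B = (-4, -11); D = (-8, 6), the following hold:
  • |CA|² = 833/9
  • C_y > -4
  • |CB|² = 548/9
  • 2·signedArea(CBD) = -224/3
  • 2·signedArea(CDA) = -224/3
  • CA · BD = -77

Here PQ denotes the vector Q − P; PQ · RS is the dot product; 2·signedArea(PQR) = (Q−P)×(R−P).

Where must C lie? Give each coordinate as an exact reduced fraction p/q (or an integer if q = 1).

C = (-4/3, -11/3)

1. C_x = -4/3  [2·signedArea(CDA) = -224/3 ∩ 2·signedArea(CBD) = -224/3]
2. C_y = -11/3  [2·signedArea(CDA) = -224/3 ∩ 2·signedArea(CBD) = -224/3]
   → C = (-4/3, -11/3)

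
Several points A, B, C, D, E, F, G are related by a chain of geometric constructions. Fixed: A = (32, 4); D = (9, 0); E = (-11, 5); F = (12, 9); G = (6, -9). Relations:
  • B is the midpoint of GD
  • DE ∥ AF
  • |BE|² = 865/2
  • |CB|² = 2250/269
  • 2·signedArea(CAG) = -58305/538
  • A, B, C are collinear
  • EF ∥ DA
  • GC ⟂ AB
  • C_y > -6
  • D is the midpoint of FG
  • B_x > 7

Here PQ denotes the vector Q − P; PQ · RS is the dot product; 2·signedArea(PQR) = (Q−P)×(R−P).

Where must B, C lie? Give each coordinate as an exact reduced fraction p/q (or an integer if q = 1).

B = (15/2, -9/2)
C = (2565/538, -2931/538)

1. B_x = 15/2  [B is the midpoint of GD]
2. B_y = -9/2  [B is the midpoint of GD]
   → B = (15/2, -9/2)
3. C_x = 2565/538  [A, B, C are collinear ∩ GC ⟂ AB]
4. C_y = -2931/538  [A, B, C are collinear ∩ GC ⟂ AB]
   → C = (2565/538, -2931/538)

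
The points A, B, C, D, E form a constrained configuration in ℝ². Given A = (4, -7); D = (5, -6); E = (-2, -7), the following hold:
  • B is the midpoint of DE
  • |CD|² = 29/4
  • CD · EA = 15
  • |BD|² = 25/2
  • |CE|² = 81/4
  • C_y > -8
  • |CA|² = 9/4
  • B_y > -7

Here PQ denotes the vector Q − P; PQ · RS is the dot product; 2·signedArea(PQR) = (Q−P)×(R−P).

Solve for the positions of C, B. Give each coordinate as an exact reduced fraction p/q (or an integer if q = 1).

B = (3/2, -13/2)
C = (5/2, -7)

1. C_x = 5/2  [CD · EA = 15]
2. C_y = -7  [|CE|² = 81/4]
   → C = (5/2, -7)
3. B_x = 3/2  [B is the midpoint of DE]
4. B_y = -13/2  [B is the midpoint of DE]
   → B = (3/2, -13/2)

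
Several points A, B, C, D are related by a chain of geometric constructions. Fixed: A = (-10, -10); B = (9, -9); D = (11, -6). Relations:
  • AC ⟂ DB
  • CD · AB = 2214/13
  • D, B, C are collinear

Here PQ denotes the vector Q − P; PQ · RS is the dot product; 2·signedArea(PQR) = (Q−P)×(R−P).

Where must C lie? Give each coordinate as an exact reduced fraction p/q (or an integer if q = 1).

C = (35/13, -240/13)

1. C_x = 35/13  [D, B, C are collinear ∩ AC ⟂ DB]
2. C_y = -240/13  [D, B, C are collinear ∩ AC ⟂ DB]
   → C = (35/13, -240/13)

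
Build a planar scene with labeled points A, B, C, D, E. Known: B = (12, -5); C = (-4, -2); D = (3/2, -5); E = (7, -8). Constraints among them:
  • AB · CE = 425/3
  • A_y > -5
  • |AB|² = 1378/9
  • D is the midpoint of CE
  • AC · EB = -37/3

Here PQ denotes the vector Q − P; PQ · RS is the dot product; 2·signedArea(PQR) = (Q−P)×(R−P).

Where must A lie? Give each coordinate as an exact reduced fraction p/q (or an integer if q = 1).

1. A_x = -1/3  [AB · CE = 425/3 ∩ AC · EB = -37/3]
2. A_y = -4  [AB · CE = 425/3 ∩ AC · EB = -37/3]
   → A = (-1/3, -4)

A = (-1/3, -4)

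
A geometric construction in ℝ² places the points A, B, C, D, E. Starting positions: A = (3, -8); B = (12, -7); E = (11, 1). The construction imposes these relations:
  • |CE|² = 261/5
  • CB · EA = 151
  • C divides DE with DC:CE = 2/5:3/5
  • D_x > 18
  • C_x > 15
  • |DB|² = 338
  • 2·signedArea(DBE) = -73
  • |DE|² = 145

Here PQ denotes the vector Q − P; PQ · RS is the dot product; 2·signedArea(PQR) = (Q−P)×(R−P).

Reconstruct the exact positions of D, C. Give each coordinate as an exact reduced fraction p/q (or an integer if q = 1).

C = (79/5, 32/5)
D = (19, 10)

1. C_x = 79/5  [line 8·x + 9·y + -184 = 0 ∩ |CE|² = 261/5]
2. C_y = 32/5  [line 8·x + 9·y + -184 = 0 ∩ |CE|² = 261/5]
   → C = (79/5, 32/5)
3. D_x = 19  [2·signedArea(DBE) = -73 ∩ C divides DE with DC:CE = 2/5:3/5]
4. D_y = 10  [2·signedArea(DBE) = -73 ∩ C divides DE with DC:CE = 2/5:3/5]
   → D = (19, 10)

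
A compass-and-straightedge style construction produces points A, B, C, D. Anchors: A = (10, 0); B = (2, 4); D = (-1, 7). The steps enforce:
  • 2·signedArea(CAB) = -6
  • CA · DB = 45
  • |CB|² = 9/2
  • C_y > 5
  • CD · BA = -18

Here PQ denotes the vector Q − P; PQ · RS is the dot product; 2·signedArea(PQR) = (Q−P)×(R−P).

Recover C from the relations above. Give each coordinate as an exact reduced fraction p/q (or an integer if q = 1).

C = (1/2, 11/2)

1. C_x = 1/2  [CA · DB = 45 ∩ 2·signedArea(CAB) = -6]
2. C_y = 11/2  [CA · DB = 45 ∩ 2·signedArea(CAB) = -6]
   → C = (1/2, 11/2)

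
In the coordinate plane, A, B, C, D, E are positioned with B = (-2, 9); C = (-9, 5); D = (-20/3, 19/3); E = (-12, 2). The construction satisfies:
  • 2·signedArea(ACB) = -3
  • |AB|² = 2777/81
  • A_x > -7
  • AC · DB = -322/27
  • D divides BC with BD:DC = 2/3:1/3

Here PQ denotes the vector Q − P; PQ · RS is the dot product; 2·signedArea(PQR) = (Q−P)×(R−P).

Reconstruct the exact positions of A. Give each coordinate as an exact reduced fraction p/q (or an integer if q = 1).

1. A_x = -62/9  [2·signedArea(ACB) = -3 ∩ AC · DB = -322/27]
2. A_y = 52/9  [2·signedArea(ACB) = -3 ∩ AC · DB = -322/27]
   → A = (-62/9, 52/9)

A = (-62/9, 52/9)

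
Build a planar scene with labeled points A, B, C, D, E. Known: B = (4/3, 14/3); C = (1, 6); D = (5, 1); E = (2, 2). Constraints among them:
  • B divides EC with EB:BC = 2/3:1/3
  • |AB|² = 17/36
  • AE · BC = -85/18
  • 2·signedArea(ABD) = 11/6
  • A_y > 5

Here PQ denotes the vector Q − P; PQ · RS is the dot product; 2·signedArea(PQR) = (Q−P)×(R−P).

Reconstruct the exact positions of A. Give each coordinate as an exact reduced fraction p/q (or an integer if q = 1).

1. A_x = 7/6  [2·signedArea(ABD) = 11/6 ∩ AE · BC = -85/18]
2. A_y = 16/3  [2·signedArea(ABD) = 11/6 ∩ AE · BC = -85/18]
   → A = (7/6, 16/3)

A = (7/6, 16/3)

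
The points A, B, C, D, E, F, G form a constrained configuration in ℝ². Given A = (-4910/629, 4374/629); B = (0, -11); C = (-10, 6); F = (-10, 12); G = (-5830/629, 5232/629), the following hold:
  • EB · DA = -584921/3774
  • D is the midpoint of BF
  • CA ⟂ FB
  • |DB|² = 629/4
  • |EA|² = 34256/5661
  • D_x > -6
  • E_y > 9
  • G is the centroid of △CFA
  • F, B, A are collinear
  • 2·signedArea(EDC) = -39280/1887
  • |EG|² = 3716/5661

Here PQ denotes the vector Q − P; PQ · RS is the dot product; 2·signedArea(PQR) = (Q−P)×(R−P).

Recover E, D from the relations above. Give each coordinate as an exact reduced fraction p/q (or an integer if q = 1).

1. D_x = -5  [D is the midpoint of BF]
2. D_y = 1/2  [D is the midpoint of BF]
   → D = (-5, 1/2)
3. E_x = -17030/1887  [2·signedArea(EDC) = -39280/1887 ∩ EB · DA = -584921/3774]
4. E_y = 5718/629  [2·signedArea(EDC) = -39280/1887 ∩ EB · DA = -584921/3774]
   → E = (-17030/1887, 5718/629)

D = (-5, 1/2)
E = (-17030/1887, 5718/629)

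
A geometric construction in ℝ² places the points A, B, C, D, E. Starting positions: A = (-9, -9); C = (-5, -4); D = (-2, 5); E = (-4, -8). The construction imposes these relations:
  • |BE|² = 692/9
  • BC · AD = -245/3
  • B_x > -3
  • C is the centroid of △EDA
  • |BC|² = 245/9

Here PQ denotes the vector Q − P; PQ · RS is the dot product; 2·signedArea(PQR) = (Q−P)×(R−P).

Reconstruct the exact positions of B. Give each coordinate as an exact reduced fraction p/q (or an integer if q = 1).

1. B_x = -8/3  [line -7·x + -14·y + -28/3 = 0 ∩ |BC|² = 245/9]
2. B_y = 2/3  [line -7·x + -14·y + -28/3 = 0 ∩ |BC|² = 245/9]
   → B = (-8/3, 2/3)

B = (-8/3, 2/3)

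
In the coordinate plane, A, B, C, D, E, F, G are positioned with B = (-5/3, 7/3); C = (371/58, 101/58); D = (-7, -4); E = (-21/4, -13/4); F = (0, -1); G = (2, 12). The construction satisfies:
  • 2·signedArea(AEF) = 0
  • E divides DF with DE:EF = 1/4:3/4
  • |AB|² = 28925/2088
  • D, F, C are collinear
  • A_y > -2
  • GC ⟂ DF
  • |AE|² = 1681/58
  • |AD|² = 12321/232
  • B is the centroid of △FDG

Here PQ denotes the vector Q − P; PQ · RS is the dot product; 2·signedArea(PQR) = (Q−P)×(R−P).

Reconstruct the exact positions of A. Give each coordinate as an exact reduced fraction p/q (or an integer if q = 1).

A = (-35/116, -131/116)

1. A_x = -35/116  [line -9/4·x + 21/4·y + 21/4 = 0 ∩ |AE|² = 1681/58]
2. A_y = -131/116  [line -9/4·x + 21/4·y + 21/4 = 0 ∩ |AE|² = 1681/58]
   → A = (-35/116, -131/116)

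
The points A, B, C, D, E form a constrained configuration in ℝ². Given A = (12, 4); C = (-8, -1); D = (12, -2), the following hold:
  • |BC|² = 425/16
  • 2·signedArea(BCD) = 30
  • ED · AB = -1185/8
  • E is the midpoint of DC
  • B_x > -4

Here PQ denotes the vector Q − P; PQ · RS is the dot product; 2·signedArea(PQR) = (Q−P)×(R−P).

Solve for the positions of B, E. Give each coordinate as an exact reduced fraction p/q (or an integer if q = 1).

1. B_x = -3  [line 1·x + 20·y + -2 = 0 ∩ |BC|² = 425/16]
2. B_y = 1/4  [line 1·x + 20·y + -2 = 0 ∩ |BC|² = 425/16]
   → B = (-3, 1/4)
3. E_x = 2  [E is the midpoint of DC]
4. E_y = -3/2  [E is the midpoint of DC]
   → E = (2, -3/2)

B = (-3, 1/4)
E = (2, -3/2)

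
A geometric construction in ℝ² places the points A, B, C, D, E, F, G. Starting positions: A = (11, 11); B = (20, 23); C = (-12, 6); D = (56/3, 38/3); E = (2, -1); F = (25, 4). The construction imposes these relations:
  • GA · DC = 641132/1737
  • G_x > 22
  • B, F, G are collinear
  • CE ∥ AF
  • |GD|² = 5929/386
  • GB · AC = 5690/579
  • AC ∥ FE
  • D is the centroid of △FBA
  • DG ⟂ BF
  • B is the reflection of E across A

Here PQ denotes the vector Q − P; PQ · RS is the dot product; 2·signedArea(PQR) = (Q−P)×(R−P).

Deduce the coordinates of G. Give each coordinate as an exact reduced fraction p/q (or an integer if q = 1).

1. G_x = 26005/1158  [B, F, G are collinear ∩ DG ⟂ BF]
2. G_y = 15823/1158  [B, F, G are collinear ∩ DG ⟂ BF]
   → G = (26005/1158, 15823/1158)

G = (26005/1158, 15823/1158)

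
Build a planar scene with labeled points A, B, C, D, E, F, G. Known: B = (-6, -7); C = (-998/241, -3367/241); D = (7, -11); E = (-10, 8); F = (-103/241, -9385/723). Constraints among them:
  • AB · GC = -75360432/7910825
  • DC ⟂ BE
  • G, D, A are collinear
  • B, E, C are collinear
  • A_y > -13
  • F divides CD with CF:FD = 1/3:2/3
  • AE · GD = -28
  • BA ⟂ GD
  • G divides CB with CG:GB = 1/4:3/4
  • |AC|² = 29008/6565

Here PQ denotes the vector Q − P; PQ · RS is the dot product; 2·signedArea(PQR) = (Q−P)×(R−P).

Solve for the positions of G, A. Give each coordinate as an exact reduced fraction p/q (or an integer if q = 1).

A = (-43014294/7910825, -97431467/7910825)
G = (-1110/241, -2947/241)

1. G_x = -1110/241  [G divides CB with CG:GB = 1/4:3/4]
2. G_y = -2947/241  [G divides CB with CG:GB = 1/4:3/4]
   → G = (-1110/241, -2947/241)
3. A_x = -43014294/7910825  [G, D, A are collinear ∩ BA ⟂ GD]
4. A_y = -97431467/7910825  [G, D, A are collinear ∩ BA ⟂ GD]
   → A = (-43014294/7910825, -97431467/7910825)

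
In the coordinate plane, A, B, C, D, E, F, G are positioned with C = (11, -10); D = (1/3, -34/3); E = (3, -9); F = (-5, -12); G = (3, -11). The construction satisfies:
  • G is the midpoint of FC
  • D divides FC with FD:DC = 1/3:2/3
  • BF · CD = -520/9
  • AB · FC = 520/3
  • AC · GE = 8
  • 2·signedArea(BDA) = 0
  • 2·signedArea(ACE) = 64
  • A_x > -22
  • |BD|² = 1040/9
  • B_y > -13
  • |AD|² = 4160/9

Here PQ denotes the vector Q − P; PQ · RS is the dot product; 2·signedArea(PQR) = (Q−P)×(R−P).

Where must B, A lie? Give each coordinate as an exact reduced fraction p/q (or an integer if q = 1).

A = (-21, -14)
B = (-31/3, -38/3)

1. B_x = -31/3  [line 32/3·x + 4/3·y + 1144/9 = 0 ∩ |BD|² = 1040/9]
2. B_y = -38/3  [line 32/3·x + 4/3·y + 1144/9 = 0 ∩ |BD|² = 1040/9]
   → B = (-31/3, -38/3)
3. A_x = -21  [2·signedArea(BDA) = 0 ∩ 2·signedArea(ACE) = 64]
4. A_y = -14  [2·signedArea(BDA) = 0 ∩ 2·signedArea(ACE) = 64]
   → A = (-21, -14)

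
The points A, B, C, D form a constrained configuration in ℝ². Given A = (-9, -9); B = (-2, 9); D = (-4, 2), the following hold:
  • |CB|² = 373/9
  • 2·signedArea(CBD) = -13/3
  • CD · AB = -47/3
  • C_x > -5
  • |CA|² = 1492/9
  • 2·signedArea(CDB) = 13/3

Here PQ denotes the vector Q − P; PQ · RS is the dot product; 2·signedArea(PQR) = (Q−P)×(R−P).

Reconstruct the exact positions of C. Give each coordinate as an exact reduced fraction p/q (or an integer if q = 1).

1. C_x = -13/3  [2·signedArea(CDB) = 13/3 ∩ CD · AB = -47/3]
2. C_y = 3  [2·signedArea(CDB) = 13/3 ∩ CD · AB = -47/3]
   → C = (-13/3, 3)

C = (-13/3, 3)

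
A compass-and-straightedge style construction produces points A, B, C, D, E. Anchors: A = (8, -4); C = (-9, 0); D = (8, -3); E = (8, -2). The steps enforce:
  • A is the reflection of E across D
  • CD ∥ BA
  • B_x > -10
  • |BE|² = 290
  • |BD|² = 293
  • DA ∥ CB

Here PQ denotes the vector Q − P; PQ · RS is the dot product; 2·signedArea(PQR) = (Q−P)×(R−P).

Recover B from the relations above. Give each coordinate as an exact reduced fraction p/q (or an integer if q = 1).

1. B_x = -9  [CD ∥ BA ∩ DA ∥ CB]
2. B_y = -1  [CD ∥ BA ∩ DA ∥ CB]
   → B = (-9, -1)

B = (-9, -1)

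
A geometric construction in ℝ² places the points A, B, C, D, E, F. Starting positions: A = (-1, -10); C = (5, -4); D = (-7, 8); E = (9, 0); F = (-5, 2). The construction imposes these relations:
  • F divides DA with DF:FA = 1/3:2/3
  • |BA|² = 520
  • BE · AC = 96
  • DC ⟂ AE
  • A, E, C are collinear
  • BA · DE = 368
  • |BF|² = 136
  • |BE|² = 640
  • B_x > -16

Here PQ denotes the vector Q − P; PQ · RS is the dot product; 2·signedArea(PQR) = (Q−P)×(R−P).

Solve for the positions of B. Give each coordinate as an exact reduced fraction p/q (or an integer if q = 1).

B = (-15, 8)

1. B_x = -15  [BA · DE = 368 ∩ BE · AC = 96]
2. B_y = 8  [BA · DE = 368 ∩ BE · AC = 96]
   → B = (-15, 8)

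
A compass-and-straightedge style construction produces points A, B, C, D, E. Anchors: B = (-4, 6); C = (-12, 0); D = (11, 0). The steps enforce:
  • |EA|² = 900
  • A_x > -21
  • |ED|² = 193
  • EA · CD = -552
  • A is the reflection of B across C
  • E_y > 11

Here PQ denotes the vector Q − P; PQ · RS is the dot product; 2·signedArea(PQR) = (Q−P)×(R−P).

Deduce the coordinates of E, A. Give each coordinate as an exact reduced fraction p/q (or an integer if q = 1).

A = (-20, -6)
E = (4, 12)

1. A_x = -20  [A is the reflection of B across C]
2. A_y = -6  [A is the reflection of B across C]
   → A = (-20, -6)
3. E_x = 4  [EA · CD = -552]
4. E_y = 12  [|EA|² = 900]
   → E = (4, 12)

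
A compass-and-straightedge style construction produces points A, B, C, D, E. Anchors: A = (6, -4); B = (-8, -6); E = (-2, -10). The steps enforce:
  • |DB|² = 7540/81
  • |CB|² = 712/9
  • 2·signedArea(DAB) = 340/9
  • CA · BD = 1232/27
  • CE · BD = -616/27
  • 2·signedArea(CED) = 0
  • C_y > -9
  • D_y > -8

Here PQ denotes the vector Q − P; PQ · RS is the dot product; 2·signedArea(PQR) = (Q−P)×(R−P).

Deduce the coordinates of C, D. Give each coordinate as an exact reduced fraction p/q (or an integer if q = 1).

C = (2/3, -8)
D = (14/9, -22/3)

1. D_x = 14/9  [line 2·x + -14·y + -952/9 = 0 ∩ |DB|² = 7540/81]
2. D_y = -22/3  [line 2·x + -14·y + -952/9 = 0 ∩ |DB|² = 7540/81]
   → D = (14/9, -22/3)
3. C_x = 2/3  [2·signedArea(CED) = 0 ∩ CE · BD = -616/27]
4. C_y = -8  [2·signedArea(CED) = 0 ∩ CE · BD = -616/27]
   → C = (2/3, -8)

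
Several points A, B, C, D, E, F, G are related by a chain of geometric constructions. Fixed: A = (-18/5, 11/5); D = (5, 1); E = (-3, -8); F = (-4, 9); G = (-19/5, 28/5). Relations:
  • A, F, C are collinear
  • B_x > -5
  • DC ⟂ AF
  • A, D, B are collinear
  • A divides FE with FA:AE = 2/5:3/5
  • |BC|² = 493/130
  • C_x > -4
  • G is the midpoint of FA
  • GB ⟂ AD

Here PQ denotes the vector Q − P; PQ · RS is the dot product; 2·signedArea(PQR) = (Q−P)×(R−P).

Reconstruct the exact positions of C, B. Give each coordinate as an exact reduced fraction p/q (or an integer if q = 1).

1. C_x = -7/2  [A, F, C are collinear ∩ DC ⟂ AF]
2. C_y = 1/2  [A, F, C are collinear ∩ DC ⟂ AF]
   → C = (-7/2, 1/2)
3. B_x = -277/65  [A, D, B are collinear ∩ GB ⟂ AD]
4. B_y = 149/65  [A, D, B are collinear ∩ GB ⟂ AD]
   → B = (-277/65, 149/65)

B = (-277/65, 149/65)
C = (-7/2, 1/2)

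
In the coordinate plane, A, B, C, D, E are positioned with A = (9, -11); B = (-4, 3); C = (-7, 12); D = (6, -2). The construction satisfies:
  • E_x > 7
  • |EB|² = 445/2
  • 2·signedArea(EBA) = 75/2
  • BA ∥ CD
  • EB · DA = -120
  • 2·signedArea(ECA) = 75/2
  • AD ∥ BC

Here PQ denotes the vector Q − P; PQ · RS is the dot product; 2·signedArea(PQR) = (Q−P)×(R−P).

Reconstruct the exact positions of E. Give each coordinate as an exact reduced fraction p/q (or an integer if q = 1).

E = (15/2, -13/2)

1. E_x = 15/2  [2·signedArea(ECA) = 75/2 ∩ EB · DA = -120]
2. E_y = -13/2  [2·signedArea(ECA) = 75/2 ∩ EB · DA = -120]
   → E = (15/2, -13/2)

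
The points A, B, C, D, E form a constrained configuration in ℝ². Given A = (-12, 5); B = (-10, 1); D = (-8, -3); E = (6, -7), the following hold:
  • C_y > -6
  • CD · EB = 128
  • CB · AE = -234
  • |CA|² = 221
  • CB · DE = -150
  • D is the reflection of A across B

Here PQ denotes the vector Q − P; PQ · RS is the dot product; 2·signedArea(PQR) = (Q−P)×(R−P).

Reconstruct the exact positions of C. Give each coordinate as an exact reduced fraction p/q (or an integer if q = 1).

1. C_x = -1  [CB · AE = -234 ∩ CD · EB = 128]
2. C_y = -5  [CB · AE = -234 ∩ CD · EB = 128]
   → C = (-1, -5)

C = (-1, -5)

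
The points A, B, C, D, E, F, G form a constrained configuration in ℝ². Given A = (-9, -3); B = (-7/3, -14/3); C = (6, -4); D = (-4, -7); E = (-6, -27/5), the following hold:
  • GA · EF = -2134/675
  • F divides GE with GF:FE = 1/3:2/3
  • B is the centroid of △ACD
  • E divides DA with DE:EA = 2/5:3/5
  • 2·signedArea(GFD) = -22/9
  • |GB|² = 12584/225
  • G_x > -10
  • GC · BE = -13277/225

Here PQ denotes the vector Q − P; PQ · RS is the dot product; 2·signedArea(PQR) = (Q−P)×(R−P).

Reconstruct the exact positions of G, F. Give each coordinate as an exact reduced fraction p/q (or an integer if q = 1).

F = (-76/9, -53/9)
G = (-29/3, -92/15)

1. G_x = -29/3  [line 11/3·x + 11/15·y + 8987/225 = 0 ∩ |GB|² = 12584/225]
2. G_y = -92/15  [line 11/3·x + 11/15·y + 8987/225 = 0 ∩ |GB|² = 12584/225]
   → G = (-29/3, -92/15)
3. F_x = -76/9  [2·signedArea(GFD) = -22/9 ∩ F divides GE with GF:FE = 1/3:2/3]
4. F_y = -53/9  [2·signedArea(GFD) = -22/9 ∩ F divides GE with GF:FE = 1/3:2/3]
   → F = (-76/9, -53/9)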